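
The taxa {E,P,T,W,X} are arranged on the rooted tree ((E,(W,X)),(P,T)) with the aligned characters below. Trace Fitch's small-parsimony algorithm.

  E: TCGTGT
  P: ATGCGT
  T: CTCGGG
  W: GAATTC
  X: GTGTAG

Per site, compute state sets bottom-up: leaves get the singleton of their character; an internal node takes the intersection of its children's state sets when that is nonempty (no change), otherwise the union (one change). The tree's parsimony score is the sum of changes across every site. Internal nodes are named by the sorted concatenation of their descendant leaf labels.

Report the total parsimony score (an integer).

site 0, node WX: W={G} ∩ X={G} → {G} (+0)
site 0, node EWX: E={T} ∪ WX={G} → {G,T} (+1)
site 0, node PT: P={A} ∪ T={C} → {A,C} (+1)
site 0, node EPTWX: EWX={G,T} ∪ PT={A,C} → {A,C,G,T} (+1)
site 1, node WX: W={A} ∪ X={T} → {A,T} (+1)
site 1, node EWX: E={C} ∪ WX={A,T} → {A,C,T} (+1)
site 1, node PT: P={T} ∩ T={T} → {T} (+0)
site 1, node EPTWX: EWX={A,C,T} ∩ PT={T} → {T} (+0)
site 2, node WX: W={A} ∪ X={G} → {A,G} (+1)
site 2, node EWX: E={G} ∩ WX={A,G} → {G} (+0)
site 2, node PT: P={G} ∪ T={C} → {C,G} (+1)
site 2, node EPTWX: EWX={G} ∩ PT={C,G} → {G} (+0)
site 3, node WX: W={T} ∩ X={T} → {T} (+0)
site 3, node EWX: E={T} ∩ WX={T} → {T} (+0)
site 3, node PT: P={C} ∪ T={G} → {C,G} (+1)
site 3, node EPTWX: EWX={T} ∪ PT={C,G} → {C,G,T} (+1)
site 4, node WX: W={T} ∪ X={A} → {A,T} (+1)
site 4, node EWX: E={G} ∪ WX={A,T} → {A,G,T} (+1)
site 4, node PT: P={G} ∩ T={G} → {G} (+0)
site 4, node EPTWX: EWX={A,G,T} ∩ PT={G} → {G} (+0)
site 5, node WX: W={C} ∪ X={G} → {C,G} (+1)
site 5, node EWX: E={T} ∪ WX={C,G} → {C,G,T} (+1)
site 5, node PT: P={T} ∪ T={G} → {G,T} (+1)
site 5, node EPTWX: EWX={C,G,T} ∩ PT={G,T} → {G,T} (+0)
per-site changes: [3, 2, 2, 2, 2, 3]; total = 14

14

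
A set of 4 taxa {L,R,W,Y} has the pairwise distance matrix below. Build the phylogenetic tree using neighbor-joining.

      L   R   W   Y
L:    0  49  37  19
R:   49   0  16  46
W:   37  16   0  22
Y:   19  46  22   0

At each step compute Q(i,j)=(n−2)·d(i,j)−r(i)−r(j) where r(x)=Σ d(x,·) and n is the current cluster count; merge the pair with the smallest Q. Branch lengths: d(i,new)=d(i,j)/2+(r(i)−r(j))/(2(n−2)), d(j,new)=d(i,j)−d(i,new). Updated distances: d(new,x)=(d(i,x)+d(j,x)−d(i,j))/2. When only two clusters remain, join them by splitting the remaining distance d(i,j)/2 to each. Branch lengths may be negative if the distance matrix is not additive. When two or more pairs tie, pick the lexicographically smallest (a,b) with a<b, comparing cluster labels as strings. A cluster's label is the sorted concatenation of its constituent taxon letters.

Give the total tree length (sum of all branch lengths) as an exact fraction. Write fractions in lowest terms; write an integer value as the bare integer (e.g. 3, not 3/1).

56

step 1: merge (L,Y) at d=19, Q=-154; branch lengths L→14, Y→5; new cluster LY
  updated: d(LY,R)=38, d(LY,W)=20
step 2: merge (LY,R) at d=38, Q=-74; branch lengths LY→21, R→17; new cluster LRY
  updated: d(LRY,W)=-1
step 3: merge (LRY,W) at d=-1; branch lengths LRY→-1/2, W→-1/2; new cluster LRWY
final tree: (((L:14,Y:5):21,R:17):-1/2,W:-1/2)
total length: 56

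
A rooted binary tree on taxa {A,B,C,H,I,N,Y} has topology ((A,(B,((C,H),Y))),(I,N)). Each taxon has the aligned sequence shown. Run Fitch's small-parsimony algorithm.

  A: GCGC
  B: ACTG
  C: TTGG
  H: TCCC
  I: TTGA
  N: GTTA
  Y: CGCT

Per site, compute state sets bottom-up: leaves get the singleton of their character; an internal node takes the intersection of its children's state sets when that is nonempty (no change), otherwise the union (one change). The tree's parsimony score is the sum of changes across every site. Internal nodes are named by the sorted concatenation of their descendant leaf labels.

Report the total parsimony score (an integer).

15

CH@0: {T} ∩ {T} = {T} (intersection, +0)
CHY@0: {T} ∪ {C} = {C,T} (union, +1)
BCHY@0: {A} ∪ {C,T} = {A,C,T} (union, +1)
ABCHY@0: {G} ∪ {A,C,T} = {A,C,G,T} (union, +1)
IN@0: {T} ∪ {G} = {G,T} (union, +1)
ABCHINY@0: {A,C,G,T} ∩ {G,T} = {G,T} (intersection, +0)
CH@1: {T} ∪ {C} = {C,T} (union, +1)
CHY@1: {C,T} ∪ {G} = {C,G,T} (union, +1)
BCHY@1: {C} ∩ {C,G,T} = {C} (intersection, +0)
ABCHY@1: {C} ∩ {C} = {C} (intersection, +0)
IN@1: {T} ∩ {T} = {T} (intersection, +0)
ABCHINY@1: {C} ∪ {T} = {C,T} (union, +1)
CH@2: {G} ∪ {C} = {C,G} (union, +1)
CHY@2: {C,G} ∩ {C} = {C} (intersection, +0)
BCHY@2: {T} ∪ {C} = {C,T} (union, +1)
ABCHY@2: {G} ∪ {C,T} = {C,G,T} (union, +1)
IN@2: {G} ∪ {T} = {G,T} (union, +1)
ABCHINY@2: {C,G,T} ∩ {G,T} = {G,T} (intersection, +0)
CH@3: {G} ∪ {C} = {C,G} (union, +1)
CHY@3: {C,G} ∪ {T} = {C,G,T} (union, +1)
BCHY@3: {G} ∩ {C,G,T} = {G} (intersection, +0)
ABCHY@3: {C} ∪ {G} = {C,G} (union, +1)
IN@3: {A} ∩ {A} = {A} (intersection, +0)
ABCHINY@3: {C,G} ∪ {A} = {A,C,G} (union, +1)
per-site changes: [4, 3, 4, 4]; total = 15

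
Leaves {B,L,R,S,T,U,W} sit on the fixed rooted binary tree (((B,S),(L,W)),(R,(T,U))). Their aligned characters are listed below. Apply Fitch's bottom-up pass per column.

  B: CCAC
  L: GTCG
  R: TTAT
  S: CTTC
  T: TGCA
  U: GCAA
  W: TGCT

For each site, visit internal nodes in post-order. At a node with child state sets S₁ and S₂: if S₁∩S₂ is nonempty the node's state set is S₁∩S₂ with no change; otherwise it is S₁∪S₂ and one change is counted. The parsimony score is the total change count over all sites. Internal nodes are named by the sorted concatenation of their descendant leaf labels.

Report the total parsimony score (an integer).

13

site 0, node BS: B={C} ∩ S={C} → {C} (+0)
site 0, node LW: L={G} ∪ W={T} → {G,T} (+1)
site 0, node BLSW: BS={C} ∪ LW={G,T} → {C,G,T} (+1)
site 0, node TU: T={T} ∪ U={G} → {G,T} (+1)
site 0, node RTU: R={T} ∩ TU={G,T} → {T} (+0)
site 0, node BLRSTUW: BLSW={C,G,T} ∩ RTU={T} → {T} (+0)
site 1, node BS: B={C} ∪ S={T} → {C,T} (+1)
site 1, node LW: L={T} ∪ W={G} → {G,T} (+1)
site 1, node BLSW: BS={C,T} ∩ LW={G,T} → {T} (+0)
site 1, node TU: T={G} ∪ U={C} → {C,G} (+1)
site 1, node RTU: R={T} ∪ TU={C,G} → {C,G,T} (+1)
site 1, node BLRSTUW: BLSW={T} ∩ RTU={C,G,T} → {T} (+0)
site 2, node BS: B={A} ∪ S={T} → {A,T} (+1)
site 2, node LW: L={C} ∩ W={C} → {C} (+0)
site 2, node BLSW: BS={A,T} ∪ LW={C} → {A,C,T} (+1)
site 2, node TU: T={C} ∪ U={A} → {A,C} (+1)
site 2, node RTU: R={A} ∩ TU={A,C} → {A} (+0)
site 2, node BLRSTUW: BLSW={A,C,T} ∩ RTU={A} → {A} (+0)
site 3, node BS: B={C} ∩ S={C} → {C} (+0)
site 3, node LW: L={G} ∪ W={T} → {G,T} (+1)
site 3, node BLSW: BS={C} ∪ LW={G,T} → {C,G,T} (+1)
site 3, node TU: T={A} ∩ U={A} → {A} (+0)
site 3, node RTU: R={T} ∪ TU={A} → {A,T} (+1)
site 3, node BLRSTUW: BLSW={C,G,T} ∩ RTU={A,T} → {T} (+0)
per-site changes: [3, 4, 3, 3]; total = 13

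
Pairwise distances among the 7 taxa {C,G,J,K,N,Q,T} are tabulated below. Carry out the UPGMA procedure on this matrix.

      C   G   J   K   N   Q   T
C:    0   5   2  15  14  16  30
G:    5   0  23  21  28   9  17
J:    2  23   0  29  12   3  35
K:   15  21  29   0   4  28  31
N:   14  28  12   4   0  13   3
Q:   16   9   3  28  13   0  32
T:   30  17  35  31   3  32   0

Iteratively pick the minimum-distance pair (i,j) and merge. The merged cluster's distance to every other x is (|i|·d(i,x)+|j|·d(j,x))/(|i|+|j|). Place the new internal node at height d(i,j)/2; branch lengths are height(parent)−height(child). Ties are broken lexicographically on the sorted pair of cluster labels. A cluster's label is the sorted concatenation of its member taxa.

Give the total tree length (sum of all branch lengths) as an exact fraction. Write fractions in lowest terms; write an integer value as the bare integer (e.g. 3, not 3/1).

step 1: merge (C,J) at d=2; branch lengths C→1, J→1; new cluster CJ
  updated: d(CJ,G)=14, d(CJ,K)=22, d(CJ,N)=13, d(CJ,Q)=19/2, d(CJ,T)=65/2
step 2: merge (N,T) at d=3; branch lengths N→3/2, T→3/2; new cluster NT
  updated: d(CJ,NT)=91/4, d(G,NT)=45/2, d(K,NT)=35/2, d(NT,Q)=45/2
step 3: merge (G,Q) at d=9; branch lengths G→9/2, Q→9/2; new cluster GQ
  updated: d(CJ,GQ)=47/4, d(GQ,K)=49/2, d(GQ,NT)=45/2
step 4: merge (CJ,GQ) at d=47/4; branch lengths CJ→39/8, GQ→11/8; new cluster CGJQ
  updated: d(CGJQ,K)=93/4, d(CGJQ,NT)=181/8
step 5: merge (K,NT) at d=35/2; branch lengths K→35/4, NT→29/4; new cluster KNT
  updated: d(CGJQ,KNT)=137/6
step 6: merge (CGJQ,KNT) at d=137/6; branch lengths CGJQ→133/24, KNT→8/3; new cluster CGJKNQT
final tree: (((C:1,J:1):39/8,(G:9/2,Q:9/2):11/8):133/24,(K:35/4,(N:3/2,T:3/2):29/4):8/3)
total length: 1067/24

1067/24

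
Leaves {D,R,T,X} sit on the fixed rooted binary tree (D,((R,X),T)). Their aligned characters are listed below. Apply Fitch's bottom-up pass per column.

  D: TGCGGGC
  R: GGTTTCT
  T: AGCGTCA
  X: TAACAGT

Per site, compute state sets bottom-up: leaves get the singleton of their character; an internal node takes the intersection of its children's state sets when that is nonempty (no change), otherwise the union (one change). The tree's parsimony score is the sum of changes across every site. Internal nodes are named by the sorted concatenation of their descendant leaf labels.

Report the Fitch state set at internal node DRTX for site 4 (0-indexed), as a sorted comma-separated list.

site 0, node RX: R={G} ∪ X={T} → {G,T} (+1)
site 0, node RTX: RX={G,T} ∪ T={A} → {A,G,T} (+1)
site 0, node DRTX: D={T} ∩ RTX={A,G,T} → {T} (+0)
site 1, node RX: R={G} ∪ X={A} → {A,G} (+1)
site 1, node RTX: RX={A,G} ∩ T={G} → {G} (+0)
site 1, node DRTX: D={G} ∩ RTX={G} → {G} (+0)
site 2, node RX: R={T} ∪ X={A} → {A,T} (+1)
site 2, node RTX: RX={A,T} ∪ T={C} → {A,C,T} (+1)
site 2, node DRTX: D={C} ∩ RTX={A,C,T} → {C} (+0)
site 3, node RX: R={T} ∪ X={C} → {C,T} (+1)
site 3, node RTX: RX={C,T} ∪ T={G} → {C,G,T} (+1)
site 3, node DRTX: D={G} ∩ RTX={C,G,T} → {G} (+0)
site 4, node RX: R={T} ∪ X={A} → {A,T} (+1)
site 4, node RTX: RX={A,T} ∩ T={T} → {T} (+0)
site 4, node DRTX: D={G} ∪ RTX={T} → {G,T} (+1)
site 5, node RX: R={C} ∪ X={G} → {C,G} (+1)
site 5, node RTX: RX={C,G} ∩ T={C} → {C} (+0)
site 5, node DRTX: D={G} ∪ RTX={C} → {C,G} (+1)
site 6, node RX: R={T} ∩ X={T} → {T} (+0)
site 6, node RTX: RX={T} ∪ T={A} → {A,T} (+1)
site 6, node DRTX: D={C} ∪ RTX={A,T} → {A,C,T} (+1)
per-site changes: [2, 1, 2, 2, 2, 2, 2]; total = 13

G,T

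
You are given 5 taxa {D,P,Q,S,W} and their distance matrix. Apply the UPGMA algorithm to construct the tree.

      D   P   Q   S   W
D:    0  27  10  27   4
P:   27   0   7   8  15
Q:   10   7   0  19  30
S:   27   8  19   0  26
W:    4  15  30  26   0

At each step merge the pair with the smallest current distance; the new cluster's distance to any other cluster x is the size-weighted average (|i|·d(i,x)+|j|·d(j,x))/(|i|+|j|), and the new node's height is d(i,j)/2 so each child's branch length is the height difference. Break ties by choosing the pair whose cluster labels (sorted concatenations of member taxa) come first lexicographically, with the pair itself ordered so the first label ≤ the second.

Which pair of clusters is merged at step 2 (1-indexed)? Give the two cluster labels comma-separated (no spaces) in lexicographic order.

P,Q

1. join D+W (d=4) ⇒ DW; edges |D|=2, |W|=2
  updated: d(DW,P)=21, d(DW,Q)=20, d(DW,S)=53/2
2. join P+Q (d=7) ⇒ PQ; edges |P|=7/2, |Q|=7/2
  updated: d(DW,PQ)=41/2, d(PQ,S)=27/2
3. join PQ+S (d=27/2) ⇒ PQS; edges |PQ|=13/4, |S|=27/4
  updated: d(DW,PQS)=45/2
4. join DW+PQS (d=45/2) ⇒ DPQSW; edges |DW|=37/4, |PQS|=9/2
final tree: ((D:2,W:2):37/4,((P:7/2,Q:7/2):13/4,S:27/4):9/2)
total length: 139/4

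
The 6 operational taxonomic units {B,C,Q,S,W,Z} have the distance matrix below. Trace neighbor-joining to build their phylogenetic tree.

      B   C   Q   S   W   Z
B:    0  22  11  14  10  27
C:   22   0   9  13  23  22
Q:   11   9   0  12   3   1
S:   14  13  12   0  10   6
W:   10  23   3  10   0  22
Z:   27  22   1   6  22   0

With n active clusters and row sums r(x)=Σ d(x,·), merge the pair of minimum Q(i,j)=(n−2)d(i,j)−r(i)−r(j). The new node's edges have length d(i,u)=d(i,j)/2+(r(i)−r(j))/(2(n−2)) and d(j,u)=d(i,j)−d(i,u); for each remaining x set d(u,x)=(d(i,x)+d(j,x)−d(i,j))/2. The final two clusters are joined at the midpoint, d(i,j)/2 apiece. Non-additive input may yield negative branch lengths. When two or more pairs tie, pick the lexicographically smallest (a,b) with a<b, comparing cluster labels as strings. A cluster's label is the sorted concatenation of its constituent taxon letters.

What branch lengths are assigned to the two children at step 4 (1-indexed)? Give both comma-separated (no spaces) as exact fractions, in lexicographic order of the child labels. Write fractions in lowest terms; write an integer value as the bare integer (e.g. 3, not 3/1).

1. join B+W (d=10, Q=-112) ⇒ BW; edges |B|=7, |W|=3
  updated: d(BW,C)=35/2, d(BW,Q)=2, d(BW,S)=7, d(BW,Z)=39/2
2. join Q+Z (d=1, Q=-139/2) ⇒ QZ; edges |Q|=-43/12, |Z|=55/12
  updated: d(BW,QZ)=41/4, d(C,QZ)=15, d(QZ,S)=17/2
3. join BW+S (d=7, Q=-197/4) ⇒ BSW; edges |BW|=81/16, |S|=31/16
  updated: d(BSW,C)=47/4, d(BSW,QZ)=47/8
4. join BSW+C (d=47/4, Q=-261/8) ⇒ BCSW; edges |BSW|=21/16, |C|=167/16
  updated: d(BCSW,QZ)=73/16
5. join BCSW+QZ (d=73/16) ⇒ BCQSWZ; edges |BCSW|=73/32, |QZ|=73/32
final tree: ((((B:7,W:3):81/16,S:31/16):21/16,C:167/16):73/32,(Q:-43/12,Z:55/12):73/32)
total length: 549/16

21/16,167/16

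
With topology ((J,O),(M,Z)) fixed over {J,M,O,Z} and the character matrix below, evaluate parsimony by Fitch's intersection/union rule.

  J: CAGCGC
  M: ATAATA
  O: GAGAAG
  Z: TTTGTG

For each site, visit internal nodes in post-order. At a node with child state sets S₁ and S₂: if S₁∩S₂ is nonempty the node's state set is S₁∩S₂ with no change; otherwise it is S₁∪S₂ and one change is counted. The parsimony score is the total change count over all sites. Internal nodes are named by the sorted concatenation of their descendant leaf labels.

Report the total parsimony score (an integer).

12

JO@0: {C} ∪ {G} = {C,G} (union, +1)
MZ@0: {A} ∪ {T} = {A,T} (union, +1)
JMOZ@0: {C,G} ∪ {A,T} = {A,C,G,T} (union, +1)
JO@1: {A} ∩ {A} = {A} (intersection, +0)
MZ@1: {T} ∩ {T} = {T} (intersection, +0)
JMOZ@1: {A} ∪ {T} = {A,T} (union, +1)
JO@2: {G} ∩ {G} = {G} (intersection, +0)
MZ@2: {A} ∪ {T} = {A,T} (union, +1)
JMOZ@2: {G} ∪ {A,T} = {A,G,T} (union, +1)
JO@3: {C} ∪ {A} = {A,C} (union, +1)
MZ@3: {A} ∪ {G} = {A,G} (union, +1)
JMOZ@3: {A,C} ∩ {A,G} = {A} (intersection, +0)
JO@4: {G} ∪ {A} = {A,G} (union, +1)
MZ@4: {T} ∩ {T} = {T} (intersection, +0)
JMOZ@4: {A,G} ∪ {T} = {A,G,T} (union, +1)
JO@5: {C} ∪ {G} = {C,G} (union, +1)
MZ@5: {A} ∪ {G} = {A,G} (union, +1)
JMOZ@5: {C,G} ∩ {A,G} = {G} (intersection, +0)
per-site changes: [3, 1, 2, 2, 2, 2]; total = 12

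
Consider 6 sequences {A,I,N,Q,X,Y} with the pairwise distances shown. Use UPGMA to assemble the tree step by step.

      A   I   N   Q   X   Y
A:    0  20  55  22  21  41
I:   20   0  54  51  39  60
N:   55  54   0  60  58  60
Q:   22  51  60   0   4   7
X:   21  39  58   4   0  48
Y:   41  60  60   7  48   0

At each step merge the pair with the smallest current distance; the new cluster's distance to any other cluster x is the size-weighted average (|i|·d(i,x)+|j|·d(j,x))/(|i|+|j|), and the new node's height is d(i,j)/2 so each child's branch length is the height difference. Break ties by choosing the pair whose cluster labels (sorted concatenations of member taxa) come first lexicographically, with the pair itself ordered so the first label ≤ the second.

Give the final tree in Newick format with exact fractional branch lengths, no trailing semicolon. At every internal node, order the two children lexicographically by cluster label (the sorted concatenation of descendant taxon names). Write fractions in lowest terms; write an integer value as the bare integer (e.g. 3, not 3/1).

(((A:10,I:10):19/2,((Q:2,X:2):47/4,Y:55/4):23/4):46/5,N:287/10)

iteration 1: select Q,X (d=4); attach at lengths (2, 2); label the merged cluster QX
  updated: d(A,QX)=43/2, d(I,QX)=45, d(N,QX)=59, d(QX,Y)=55/2
iteration 2: select A,I (d=20); attach at lengths (10, 10); label the merged cluster AI
  updated: d(AI,N)=109/2, d(AI,QX)=133/4, d(AI,Y)=101/2
iteration 3: select QX,Y (d=55/2); attach at lengths (47/4, 55/4); label the merged cluster QXY
  updated: d(AI,QXY)=39, d(N,QXY)=178/3
iteration 4: select AI,QXY (d=39); attach at lengths (19/2, 23/4); label the merged cluster AIQXY
  updated: d(AIQXY,N)=287/5
iteration 5: select AIQXY,N (d=287/5); attach at lengths (46/5, 287/10); label the merged cluster AINQXY
final tree: (((A:10,I:10):19/2,((Q:2,X:2):47/4,Y:55/4):23/4):46/5,N:287/10)
total length: 2053/20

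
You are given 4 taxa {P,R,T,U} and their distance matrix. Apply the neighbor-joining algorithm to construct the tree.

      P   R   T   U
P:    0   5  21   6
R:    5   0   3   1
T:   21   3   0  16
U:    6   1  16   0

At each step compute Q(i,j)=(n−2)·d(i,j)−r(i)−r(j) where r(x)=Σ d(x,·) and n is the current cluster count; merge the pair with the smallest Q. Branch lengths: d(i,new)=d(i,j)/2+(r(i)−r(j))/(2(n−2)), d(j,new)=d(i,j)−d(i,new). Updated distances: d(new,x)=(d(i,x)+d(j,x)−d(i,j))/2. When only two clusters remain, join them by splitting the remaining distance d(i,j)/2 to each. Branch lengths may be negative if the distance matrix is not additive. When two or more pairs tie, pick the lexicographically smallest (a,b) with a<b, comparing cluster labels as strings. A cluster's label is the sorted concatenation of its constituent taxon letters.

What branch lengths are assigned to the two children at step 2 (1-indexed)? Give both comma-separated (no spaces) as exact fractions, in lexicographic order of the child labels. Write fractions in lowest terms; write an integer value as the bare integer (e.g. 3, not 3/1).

25/4,-25/4

1. join P+U (d=6, Q=-43) ⇒ PU; edges |P|=21/4, |U|=3/4
  updated: d(PU,R)=0, d(PU,T)=31/2
2. join PU+R (d=0, Q=-37/2) ⇒ PRU; edges |PU|=25/4, |R|=-25/4
  updated: d(PRU,T)=37/4
3. join PRU+T (d=37/4) ⇒ PRTU; edges |PRU|=37/8, |T|=37/8
final tree: (((P:21/4,U:3/4):25/4,R:-25/4):37/8,T:37/8)
total length: 61/4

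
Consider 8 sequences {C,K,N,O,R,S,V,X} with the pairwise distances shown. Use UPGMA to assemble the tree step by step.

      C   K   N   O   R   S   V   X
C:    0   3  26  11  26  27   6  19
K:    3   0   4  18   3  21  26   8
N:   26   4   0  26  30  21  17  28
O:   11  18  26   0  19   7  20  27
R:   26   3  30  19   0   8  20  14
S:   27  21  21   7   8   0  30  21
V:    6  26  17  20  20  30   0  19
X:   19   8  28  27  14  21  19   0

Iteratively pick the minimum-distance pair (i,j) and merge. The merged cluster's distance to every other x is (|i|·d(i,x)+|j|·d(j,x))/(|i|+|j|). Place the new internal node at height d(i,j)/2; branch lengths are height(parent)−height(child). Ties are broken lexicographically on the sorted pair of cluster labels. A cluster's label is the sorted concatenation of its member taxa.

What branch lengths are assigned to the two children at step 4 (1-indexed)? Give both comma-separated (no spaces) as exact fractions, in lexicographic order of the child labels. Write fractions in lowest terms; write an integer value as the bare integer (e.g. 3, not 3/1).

13/4,27/4

step 1: merge (C,K) at d=3; branch lengths C→3/2, K→3/2; new cluster CK
  updated: d(CK,N)=15, d(CK,O)=29/2, d(CK,R)=29/2, d(CK,S)=24, d(CK,V)=16, d(CK,X)=27/2
step 2: merge (O,S) at d=7; branch lengths O→7/2, S→7/2; new cluster OS
  updated: d(CK,OS)=77/4, d(N,OS)=47/2, d(OS,R)=27/2, d(OS,V)=25, d(OS,X)=24
step 3: merge (CK,X) at d=27/2; branch lengths CK→21/4, X→27/4; new cluster CKX
  updated: d(CKX,N)=58/3, d(CKX,OS)=125/6, d(CKX,R)=43/3, d(CKX,V)=17
step 4: merge (OS,R) at d=27/2; branch lengths OS→13/4, R→27/4; new cluster ORS
  updated: d(CKX,ORS)=56/3, d(N,ORS)=77/3, d(ORS,V)=70/3
step 5: merge (CKX,V) at d=17; branch lengths CKX→7/4, V→17/2; new cluster CKVX
  updated: d(CKVX,N)=75/4, d(CKVX,ORS)=119/6
step 6: merge (CKVX,N) at d=75/4; branch lengths CKVX→7/8, N→75/8; new cluster CKNVX
  updated: d(CKNVX,ORS)=21
step 7: merge (CKNVX,ORS) at d=21; branch lengths CKNVX→9/8, ORS→15/4; new cluster CKNORSVX
final tree: (((((C:3/2,K:3/2):21/4,X:27/4):7/4,V:17/2):7/8,N:75/8):9/8,((O:7/2,S:7/2):13/4,R:27/4):15/4)
total length: 459/8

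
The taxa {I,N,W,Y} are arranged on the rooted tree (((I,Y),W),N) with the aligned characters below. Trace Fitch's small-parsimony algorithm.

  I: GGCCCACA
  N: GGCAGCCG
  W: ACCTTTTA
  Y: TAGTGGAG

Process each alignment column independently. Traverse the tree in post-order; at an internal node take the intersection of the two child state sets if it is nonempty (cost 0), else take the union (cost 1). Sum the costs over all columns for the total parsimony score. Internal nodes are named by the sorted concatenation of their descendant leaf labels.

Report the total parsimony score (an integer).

16

site 0, node IY: I={G} ∪ Y={T} → {G,T} (+1)
site 0, node IWY: IY={G,T} ∪ W={A} → {A,G,T} (+1)
site 0, node INWY: IWY={A,G,T} ∩ N={G} → {G} (+0)
site 1, node IY: I={G} ∪ Y={A} → {A,G} (+1)
site 1, node IWY: IY={A,G} ∪ W={C} → {A,C,G} (+1)
site 1, node INWY: IWY={A,C,G} ∩ N={G} → {G} (+0)
site 2, node IY: I={C} ∪ Y={G} → {C,G} (+1)
site 2, node IWY: IY={C,G} ∩ W={C} → {C} (+0)
site 2, node INWY: IWY={C} ∩ N={C} → {C} (+0)
site 3, node IY: I={C} ∪ Y={T} → {C,T} (+1)
site 3, node IWY: IY={C,T} ∩ W={T} → {T} (+0)
site 3, node INWY: IWY={T} ∪ N={A} → {A,T} (+1)
site 4, node IY: I={C} ∪ Y={G} → {C,G} (+1)
site 4, node IWY: IY={C,G} ∪ W={T} → {C,G,T} (+1)
site 4, node INWY: IWY={C,G,T} ∩ N={G} → {G} (+0)
site 5, node IY: I={A} ∪ Y={G} → {A,G} (+1)
site 5, node IWY: IY={A,G} ∪ W={T} → {A,G,T} (+1)
site 5, node INWY: IWY={A,G,T} ∪ N={C} → {A,C,G,T} (+1)
site 6, node IY: I={C} ∪ Y={A} → {A,C} (+1)
site 6, node IWY: IY={A,C} ∪ W={T} → {A,C,T} (+1)
site 6, node INWY: IWY={A,C,T} ∩ N={C} → {C} (+0)
site 7, node IY: I={A} ∪ Y={G} → {A,G} (+1)
site 7, node IWY: IY={A,G} ∩ W={A} → {A} (+0)
site 7, node INWY: IWY={A} ∪ N={G} → {A,G} (+1)
per-site changes: [2, 2, 1, 2, 2, 3, 2, 2]; total = 16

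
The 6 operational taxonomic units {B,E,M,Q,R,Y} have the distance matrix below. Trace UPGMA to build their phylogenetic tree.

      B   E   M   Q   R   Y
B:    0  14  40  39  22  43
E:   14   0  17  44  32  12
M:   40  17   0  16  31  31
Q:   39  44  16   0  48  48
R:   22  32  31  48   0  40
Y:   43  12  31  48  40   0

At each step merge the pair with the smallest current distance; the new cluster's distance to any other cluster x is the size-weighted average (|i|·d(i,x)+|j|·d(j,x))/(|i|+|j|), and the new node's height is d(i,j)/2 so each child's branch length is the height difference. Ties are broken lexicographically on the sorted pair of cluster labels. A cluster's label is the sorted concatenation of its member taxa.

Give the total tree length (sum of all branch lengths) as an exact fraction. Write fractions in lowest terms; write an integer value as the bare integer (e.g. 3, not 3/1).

627/8

step 1: merge (E,Y) at d=12; branch lengths E→6, Y→6; new cluster EY
  updated: d(B,EY)=57/2, d(EY,M)=24, d(EY,Q)=46, d(EY,R)=36
step 2: merge (M,Q) at d=16; branch lengths M→8, Q→8; new cluster MQ
  updated: d(B,MQ)=79/2, d(EY,MQ)=35, d(MQ,R)=79/2
step 3: merge (B,R) at d=22; branch lengths B→11, R→11; new cluster BR
  updated: d(BR,EY)=129/4, d(BR,MQ)=79/2
step 4: merge (BR,EY) at d=129/4; branch lengths BR→41/8, EY→81/8; new cluster BERY
  updated: d(BERY,MQ)=149/4
step 5: merge (BERY,MQ) at d=149/4; branch lengths BERY→5/2, MQ→85/8; new cluster BEMQRY
final tree: (((B:11,R:11):41/8,(E:6,Y:6):81/8):5/2,(M:8,Q:8):85/8)
total length: 627/8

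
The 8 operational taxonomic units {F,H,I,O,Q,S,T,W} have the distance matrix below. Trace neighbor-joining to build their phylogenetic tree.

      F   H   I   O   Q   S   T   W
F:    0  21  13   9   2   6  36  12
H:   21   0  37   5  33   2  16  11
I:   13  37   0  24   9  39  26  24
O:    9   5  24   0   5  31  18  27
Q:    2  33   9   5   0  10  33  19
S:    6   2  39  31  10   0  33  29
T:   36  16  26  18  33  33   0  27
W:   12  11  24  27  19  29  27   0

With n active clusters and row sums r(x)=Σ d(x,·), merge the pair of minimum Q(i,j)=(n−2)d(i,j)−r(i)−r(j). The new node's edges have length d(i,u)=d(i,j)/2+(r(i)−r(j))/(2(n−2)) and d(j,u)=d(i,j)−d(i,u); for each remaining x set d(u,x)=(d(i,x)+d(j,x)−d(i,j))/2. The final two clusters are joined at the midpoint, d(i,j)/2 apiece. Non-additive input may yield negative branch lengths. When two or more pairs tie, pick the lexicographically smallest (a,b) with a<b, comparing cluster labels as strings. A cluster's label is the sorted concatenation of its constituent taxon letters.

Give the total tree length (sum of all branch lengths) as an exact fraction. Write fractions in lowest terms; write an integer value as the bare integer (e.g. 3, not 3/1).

step 1: merge (H,S) at d=2, Q=-263; branch lengths H→-13/12, S→37/12; new cluster HS
  updated: d(F,HS)=25/2, d(HS,I)=37, d(HS,O)=17, d(HS,Q)=41/2, d(HS,T)=47/2, d(HS,W)=19
step 2: merge (I,Q) at d=9, Q=-353/2; branch lengths I→179/20, Q→1/20; new cluster IQ
  updated: d(F,IQ)=3, d(HS,IQ)=97/4, d(IQ,O)=10, d(IQ,T)=25, d(IQ,W)=17
step 3: merge (F,IQ) at d=3, Q=-559/4; branch lengths F→21/32, IQ→75/32; new cluster FIQ
  updated: d(FIQ,HS)=135/8, d(FIQ,O)=8, d(FIQ,T)=29, d(FIQ,W)=13
step 4: merge (FIQ,W) at d=13, Q=-911/8; branch lengths FIQ→53/16, W→155/16; new cluster FIQW
  updated: d(FIQW,HS)=183/16, d(FIQW,O)=11, d(FIQW,T)=43/2
step 5: merge (FIQW,HS) at d=183/16, Q=-73; branch lengths FIQW→119/32, HS→247/32; new cluster FHIQSW
  updated: d(FHIQSW,O)=265/32, d(FHIQSW,T)=537/32
step 6: merge (FHIQSW,O) at d=265/32, Q=-689/16; branch lengths FHIQSW→113/32, O→19/4; new cluster FHIOQSW
  updated: d(FHIOQSW,T)=53/4
step 7: merge (FHIOQSW,T) at d=53/4; branch lengths FHIOQSW→53/8, T→53/8; new cluster FHIOQSTW
final tree: (((((F:21/32,(I:179/20,Q:1/20):75/32):53/16,W:155/16):119/32,(H:-13/12,S:37/12):247/32):113/32,O:19/4):53/8,T:53/8)
total length: 1919/32

1919/32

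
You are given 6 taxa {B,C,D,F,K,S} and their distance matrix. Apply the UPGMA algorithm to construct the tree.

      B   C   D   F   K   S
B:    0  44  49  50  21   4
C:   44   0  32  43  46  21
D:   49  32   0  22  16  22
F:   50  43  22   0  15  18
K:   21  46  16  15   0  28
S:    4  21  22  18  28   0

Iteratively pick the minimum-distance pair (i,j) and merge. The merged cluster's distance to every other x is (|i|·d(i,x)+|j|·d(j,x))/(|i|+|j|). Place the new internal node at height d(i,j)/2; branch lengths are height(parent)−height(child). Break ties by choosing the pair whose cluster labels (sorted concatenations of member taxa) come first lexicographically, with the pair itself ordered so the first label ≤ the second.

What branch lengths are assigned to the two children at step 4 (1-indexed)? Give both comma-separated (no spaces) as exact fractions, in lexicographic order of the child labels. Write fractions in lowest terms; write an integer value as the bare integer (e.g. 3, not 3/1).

41/3,37/6

1. join B+S (d=4) ⇒ BS; edges |B|=2, |S|=2
  updated: d(BS,C)=65/2, d(BS,D)=71/2, d(BS,F)=34, d(BS,K)=49/2
2. join F+K (d=15) ⇒ FK; edges |F|=15/2, |K|=15/2
  updated: d(BS,FK)=117/4, d(C,FK)=89/2, d(D,FK)=19
3. join D+FK (d=19) ⇒ DFK; edges |D|=19/2, |FK|=2
  updated: d(BS,DFK)=94/3, d(C,DFK)=121/3
4. join BS+DFK (d=94/3) ⇒ BDFKS; edges |BS|=41/3, |DFK|=37/6
  updated: d(BDFKS,C)=186/5
5. join BDFKS+C (d=186/5) ⇒ BCDFKS; edges |BDFKS|=44/15, |C|=93/5
final tree: (((B:2,S:2):41/3,(D:19/2,(F:15/2,K:15/2):2):37/6):44/15,C:93/5)
total length: 1078/15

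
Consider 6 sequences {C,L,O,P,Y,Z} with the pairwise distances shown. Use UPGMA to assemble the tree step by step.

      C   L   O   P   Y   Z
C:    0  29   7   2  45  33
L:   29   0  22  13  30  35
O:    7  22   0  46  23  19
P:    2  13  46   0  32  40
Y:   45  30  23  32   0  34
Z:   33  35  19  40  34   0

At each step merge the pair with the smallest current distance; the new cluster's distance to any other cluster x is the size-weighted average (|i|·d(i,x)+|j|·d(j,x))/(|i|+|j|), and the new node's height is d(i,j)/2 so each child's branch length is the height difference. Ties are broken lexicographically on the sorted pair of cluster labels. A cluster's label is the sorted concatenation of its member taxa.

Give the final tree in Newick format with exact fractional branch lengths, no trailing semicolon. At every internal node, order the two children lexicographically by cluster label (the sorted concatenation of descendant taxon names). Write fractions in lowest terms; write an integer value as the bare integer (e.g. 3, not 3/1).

step 1: merge (C,P) at d=2; branch lengths C→1, P→1; new cluster CP
  updated: d(CP,L)=21, d(CP,O)=53/2, d(CP,Y)=77/2, d(CP,Z)=73/2
step 2: merge (O,Z) at d=19; branch lengths O→19/2, Z→19/2; new cluster OZ
  updated: d(CP,OZ)=63/2, d(L,OZ)=57/2, d(OZ,Y)=57/2
step 3: merge (CP,L) at d=21; branch lengths CP→19/2, L→21/2; new cluster CLP
  updated: d(CLP,OZ)=61/2, d(CLP,Y)=107/3
step 4: merge (OZ,Y) at d=57/2; branch lengths OZ→19/4, Y→57/4; new cluster OYZ
  updated: d(CLP,OYZ)=290/9
step 5: merge (CLP,OYZ) at d=290/9; branch lengths CLP→101/18, OYZ→67/36; new cluster CLOPYZ
final tree: (((C:1,P:1):19/2,L:21/2):101/18,((O:19/2,Z:19/2):19/4,Y:57/4):67/36)
total length: 2429/36

(((C:1,P:1):19/2,L:21/2):101/18,((O:19/2,Z:19/2):19/4,Y:57/4):67/36)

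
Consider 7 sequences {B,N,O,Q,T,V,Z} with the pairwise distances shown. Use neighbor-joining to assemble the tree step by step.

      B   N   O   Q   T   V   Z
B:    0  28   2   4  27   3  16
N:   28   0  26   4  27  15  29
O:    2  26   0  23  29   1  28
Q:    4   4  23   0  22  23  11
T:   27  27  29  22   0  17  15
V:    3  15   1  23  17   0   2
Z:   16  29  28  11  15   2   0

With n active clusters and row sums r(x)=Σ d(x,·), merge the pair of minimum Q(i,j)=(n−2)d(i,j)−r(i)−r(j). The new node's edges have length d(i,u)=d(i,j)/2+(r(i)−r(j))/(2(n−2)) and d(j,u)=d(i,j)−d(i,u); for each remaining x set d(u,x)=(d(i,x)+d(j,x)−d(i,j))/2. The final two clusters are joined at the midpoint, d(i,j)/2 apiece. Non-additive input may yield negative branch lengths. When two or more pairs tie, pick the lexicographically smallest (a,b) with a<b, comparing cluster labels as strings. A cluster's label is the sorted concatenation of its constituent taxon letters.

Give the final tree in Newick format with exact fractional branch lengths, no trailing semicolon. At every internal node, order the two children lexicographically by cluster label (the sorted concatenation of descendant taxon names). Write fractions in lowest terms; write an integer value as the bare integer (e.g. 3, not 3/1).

iteration 1: select N,Q (d=4, Q=-196); attach at lengths (31/5, -11/5); label the merged cluster NQ
  updated: d(B,NQ)=14, d(NQ,O)=45/2, d(NQ,T)=45/2, d(NQ,V)=17, d(NQ,Z)=18
iteration 2: select B,O (d=2, Q=-273/2); attach at lengths (-25/16, 57/16); label the merged cluster BO
  updated: d(BO,NQ)=69/4, d(BO,T)=27, d(BO,V)=1, d(BO,Z)=21
iteration 3: select BO,V (d=1, Q=-401/4); attach at lengths (43/8, -35/8); label the merged cluster BOV
  updated: d(BOV,NQ)=133/8, d(BOV,T)=43/2, d(BOV,Z)=11
iteration 4: select BOV,NQ (d=133/8, Q=-73); attach at lengths (101/16, 165/16); label the merged cluster BNOQV
  updated: d(BNOQV,T)=219/16, d(BNOQV,Z)=99/16
iteration 5: select BNOQV,T (d=219/16, Q=-279/8); attach at lengths (39/16, 45/4); label the merged cluster BNOQTV
  updated: d(BNOQTV,Z)=15/4
iteration 6: select BNOQTV,Z (d=15/4); attach at lengths (15/8, 15/8); label the merged cluster BNOQTVZ
final tree: (((((B:-25/16,O:57/16):43/8,V:-35/8):101/16,(N:31/5,Q:-11/5):165/16):39/16,T:45/4):15/8,Z:15/8)
total length: 657/16

(((((B:-25/16,O:57/16):43/8,V:-35/8):101/16,(N:31/5,Q:-11/5):165/16):39/16,T:45/4):15/8,Z:15/8)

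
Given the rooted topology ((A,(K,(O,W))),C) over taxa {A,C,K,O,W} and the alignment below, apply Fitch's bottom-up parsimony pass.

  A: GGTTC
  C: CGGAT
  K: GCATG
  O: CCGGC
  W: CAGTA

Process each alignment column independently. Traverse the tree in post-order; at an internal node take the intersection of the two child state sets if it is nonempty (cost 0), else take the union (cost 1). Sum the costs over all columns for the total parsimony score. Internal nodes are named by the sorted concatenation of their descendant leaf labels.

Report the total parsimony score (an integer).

site 0, node OW: O={C} ∩ W={C} → {C} (+0)
site 0, node KOW: K={G} ∪ OW={C} → {C,G} (+1)
site 0, node AKOW: A={G} ∩ KOW={C,G} → {G} (+0)
site 0, node ACKOW: AKOW={G} ∪ C={C} → {C,G} (+1)
site 1, node OW: O={C} ∪ W={A} → {A,C} (+1)
site 1, node KOW: K={C} ∩ OW={A,C} → {C} (+0)
site 1, node AKOW: A={G} ∪ KOW={C} → {C,G} (+1)
site 1, node ACKOW: AKOW={C,G} ∩ C={G} → {G} (+0)
site 2, node OW: O={G} ∩ W={G} → {G} (+0)
site 2, node KOW: K={A} ∪ OW={G} → {A,G} (+1)
site 2, node AKOW: A={T} ∪ KOW={A,G} → {A,G,T} (+1)
site 2, node ACKOW: AKOW={A,G,T} ∩ C={G} → {G} (+0)
site 3, node OW: O={G} ∪ W={T} → {G,T} (+1)
site 3, node KOW: K={T} ∩ OW={G,T} → {T} (+0)
site 3, node AKOW: A={T} ∩ KOW={T} → {T} (+0)
site 3, node ACKOW: AKOW={T} ∪ C={A} → {A,T} (+1)
site 4, node OW: O={C} ∪ W={A} → {A,C} (+1)
site 4, node KOW: K={G} ∪ OW={A,C} → {A,C,G} (+1)
site 4, node AKOW: A={C} ∩ KOW={A,C,G} → {C} (+0)
site 4, node ACKOW: AKOW={C} ∪ C={T} → {C,T} (+1)
per-site changes: [2, 2, 2, 2, 3]; total = 11

11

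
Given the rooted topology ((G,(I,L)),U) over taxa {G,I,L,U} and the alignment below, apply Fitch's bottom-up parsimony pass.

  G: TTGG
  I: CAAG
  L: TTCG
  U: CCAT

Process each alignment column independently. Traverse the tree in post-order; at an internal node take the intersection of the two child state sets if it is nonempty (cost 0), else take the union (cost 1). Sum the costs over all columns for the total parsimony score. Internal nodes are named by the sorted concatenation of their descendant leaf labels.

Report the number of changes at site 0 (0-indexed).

2

IL@0: {C} ∪ {T} = {C,T} (union, +1)
GIL@0: {T} ∩ {C,T} = {T} (intersection, +0)
GILU@0: {T} ∪ {C} = {C,T} (union, +1)
IL@1: {A} ∪ {T} = {A,T} (union, +1)
GIL@1: {T} ∩ {A,T} = {T} (intersection, +0)
GILU@1: {T} ∪ {C} = {C,T} (union, +1)
IL@2: {A} ∪ {C} = {A,C} (union, +1)
GIL@2: {G} ∪ {A,C} = {A,C,G} (union, +1)
GILU@2: {A,C,G} ∩ {A} = {A} (intersection, +0)
IL@3: {G} ∩ {G} = {G} (intersection, +0)
GIL@3: {G} ∩ {G} = {G} (intersection, +0)
GILU@3: {G} ∪ {T} = {G,T} (union, +1)
per-site changes: [2, 2, 2, 1]; total = 7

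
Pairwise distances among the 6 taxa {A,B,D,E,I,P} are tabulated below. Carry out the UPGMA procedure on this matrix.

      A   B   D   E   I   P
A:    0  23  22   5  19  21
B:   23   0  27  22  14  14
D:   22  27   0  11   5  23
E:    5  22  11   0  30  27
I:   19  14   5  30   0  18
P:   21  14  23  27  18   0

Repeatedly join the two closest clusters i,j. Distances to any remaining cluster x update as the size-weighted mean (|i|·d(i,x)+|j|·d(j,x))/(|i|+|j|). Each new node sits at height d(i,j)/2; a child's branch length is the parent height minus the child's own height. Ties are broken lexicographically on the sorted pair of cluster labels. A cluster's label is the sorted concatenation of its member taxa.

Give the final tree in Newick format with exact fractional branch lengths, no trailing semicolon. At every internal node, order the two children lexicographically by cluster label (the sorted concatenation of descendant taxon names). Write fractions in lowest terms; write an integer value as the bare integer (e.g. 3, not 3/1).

iteration 1: select A,E (d=5); attach at lengths (5/2, 5/2); label the merged cluster AE
  updated: d(AE,B)=45/2, d(AE,D)=33/2, d(AE,I)=49/2, d(AE,P)=24
iteration 2: select D,I (d=5); attach at lengths (5/2, 5/2); label the merged cluster DI
  updated: d(AE,DI)=41/2, d(B,DI)=41/2, d(DI,P)=41/2
iteration 3: select B,P (d=14); attach at lengths (7, 7); label the merged cluster BP
  updated: d(AE,BP)=93/4, d(BP,DI)=41/2
iteration 4: select AE,DI (d=41/2); attach at lengths (31/4, 31/4); label the merged cluster ADEI
  updated: d(ADEI,BP)=175/8
iteration 5: select ADEI,BP (d=175/8); attach at lengths (11/16, 63/16); label the merged cluster ABDEIP
final tree: (((A:5/2,E:5/2):31/4,(D:5/2,I:5/2):31/4):11/16,(B:7,P:7):63/16)
total length: 353/8

(((A:5/2,E:5/2):31/4,(D:5/2,I:5/2):31/4):11/16,(B:7,P:7):63/16)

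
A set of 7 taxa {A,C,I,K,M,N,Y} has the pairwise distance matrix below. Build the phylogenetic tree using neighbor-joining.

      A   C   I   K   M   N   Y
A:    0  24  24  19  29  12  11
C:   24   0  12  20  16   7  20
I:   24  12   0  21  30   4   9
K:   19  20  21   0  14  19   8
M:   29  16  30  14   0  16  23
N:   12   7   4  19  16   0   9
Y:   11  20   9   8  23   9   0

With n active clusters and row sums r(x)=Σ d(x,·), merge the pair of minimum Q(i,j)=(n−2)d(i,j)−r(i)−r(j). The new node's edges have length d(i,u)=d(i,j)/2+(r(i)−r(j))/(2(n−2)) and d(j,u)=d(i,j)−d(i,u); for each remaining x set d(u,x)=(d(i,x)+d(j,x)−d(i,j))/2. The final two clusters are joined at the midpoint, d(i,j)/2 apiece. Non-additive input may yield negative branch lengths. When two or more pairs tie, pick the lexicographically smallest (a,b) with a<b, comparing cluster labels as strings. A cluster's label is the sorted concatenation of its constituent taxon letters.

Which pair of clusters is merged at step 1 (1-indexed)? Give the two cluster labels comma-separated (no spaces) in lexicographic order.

K,M

step 1: merge (K,M) at d=14, Q=-159; branch lengths K→43/10, M→97/10; new cluster KM
  updated: d(A,KM)=17, d(C,KM)=11, d(I,KM)=37/2, d(KM,N)=21/2, d(KM,Y)=17/2
step 2: merge (A,Y) at d=11, Q=-203/2; branch lengths A→149/16, Y→27/16; new cluster AY
  updated: d(AY,C)=33/2, d(AY,I)=11, d(AY,KM)=29/4, d(AY,N)=5
step 3: merge (AY,KM) at d=29/4, Q=-261/4; branch lengths AY→19/8, KM→39/8; new cluster AKMY
  updated: d(AKMY,C)=81/8, d(AKMY,I)=89/8, d(AKMY,N)=33/8
step 4: merge (AKMY,C) at d=81/8, Q=-137/4; branch lengths AKMY→33/8, C→6; new cluster ACKMY
  updated: d(ACKMY,I)=13/2, d(ACKMY,N)=1/2
step 5: merge (ACKMY,I) at d=13/2, Q=-11; branch lengths ACKMY→3/2, I→5; new cluster ACIKMY
  updated: d(ACIKMY,N)=-1
step 6: merge (ACIKMY,N) at d=-1; branch lengths ACIKMY→-1/2, N→-1/2; new cluster ACIKMNY
final tree: (((((A:149/16,Y:27/16):19/8,(K:43/10,M:97/10):39/8):33/8,C:6):3/2,I:5):-1/2,N:-1/2)
total length: 383/8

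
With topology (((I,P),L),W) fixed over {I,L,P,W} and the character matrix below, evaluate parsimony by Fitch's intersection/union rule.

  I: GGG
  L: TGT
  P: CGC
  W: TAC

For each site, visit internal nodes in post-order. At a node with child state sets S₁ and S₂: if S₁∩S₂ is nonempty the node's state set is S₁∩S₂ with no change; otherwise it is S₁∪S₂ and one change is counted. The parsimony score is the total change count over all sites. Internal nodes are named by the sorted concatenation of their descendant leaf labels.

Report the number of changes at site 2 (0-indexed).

2

IP@0: {G} ∪ {C} = {C,G} (union, +1)
ILP@0: {C,G} ∪ {T} = {C,G,T} (union, +1)
ILPW@0: {C,G,T} ∩ {T} = {T} (intersection, +0)
IP@1: {G} ∩ {G} = {G} (intersection, +0)
ILP@1: {G} ∩ {G} = {G} (intersection, +0)
ILPW@1: {G} ∪ {A} = {A,G} (union, +1)
IP@2: {G} ∪ {C} = {C,G} (union, +1)
ILP@2: {C,G} ∪ {T} = {C,G,T} (union, +1)
ILPW@2: {C,G,T} ∩ {C} = {C} (intersection, +0)
per-site changes: [2, 1, 2]; total = 5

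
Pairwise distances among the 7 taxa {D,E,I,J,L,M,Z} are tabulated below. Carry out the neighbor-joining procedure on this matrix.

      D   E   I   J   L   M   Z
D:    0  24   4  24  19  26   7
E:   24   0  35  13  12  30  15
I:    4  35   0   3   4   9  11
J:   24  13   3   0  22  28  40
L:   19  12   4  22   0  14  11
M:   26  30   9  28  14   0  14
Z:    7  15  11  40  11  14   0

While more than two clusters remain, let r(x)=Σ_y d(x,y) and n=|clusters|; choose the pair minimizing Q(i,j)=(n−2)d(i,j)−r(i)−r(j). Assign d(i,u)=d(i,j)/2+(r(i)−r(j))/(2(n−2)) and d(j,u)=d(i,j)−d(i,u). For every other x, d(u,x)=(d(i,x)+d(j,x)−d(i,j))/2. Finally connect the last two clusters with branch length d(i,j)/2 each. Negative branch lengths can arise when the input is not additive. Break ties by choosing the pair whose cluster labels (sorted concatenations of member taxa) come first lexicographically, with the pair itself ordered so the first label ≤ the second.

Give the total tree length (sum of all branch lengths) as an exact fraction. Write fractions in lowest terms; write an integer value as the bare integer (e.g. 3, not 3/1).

1543/32

iteration 1: select E,J (d=13, Q=-194); attach at lengths (32/5, 33/5); label the merged cluster EJ
  updated: d(D,EJ)=35/2, d(EJ,I)=25/2, d(EJ,L)=21/2, d(EJ,M)=45/2, d(EJ,Z)=21
iteration 2: select D,Z (d=7, Q=-219/2); attach at lengths (75/16, 37/16); label the merged cluster DZ
  updated: d(DZ,EJ)=63/4, d(DZ,I)=4, d(DZ,L)=23/2, d(DZ,M)=33/2
iteration 3: select EJ,L (d=21/2, Q=-279/4); attach at lengths (211/24, 41/24); label the merged cluster EJL
  updated: d(DZ,EJL)=67/8, d(EJL,I)=3, d(EJL,M)=13
iteration 4: select DZ,I (d=4, Q=-295/8); attach at lengths (167/32, -39/32); label the merged cluster DIZ
  updated: d(DIZ,EJL)=59/16, d(DIZ,M)=43/4
iteration 5: select DIZ,EJL (d=59/16, Q=-439/16); attach at lengths (23/32, 95/32); label the merged cluster DEIJLZ
  updated: d(DEIJLZ,M)=321/32
iteration 6: select DEIJLZ,M (d=321/32); attach at lengths (321/64, 321/64); label the merged cluster DEIJLMZ
final tree: ((((D:75/16,Z:37/16):167/32,I:-39/32):23/32,((E:32/5,J:33/5):211/24,L:41/24):95/32):321/64,M:321/64)
total length: 1543/32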